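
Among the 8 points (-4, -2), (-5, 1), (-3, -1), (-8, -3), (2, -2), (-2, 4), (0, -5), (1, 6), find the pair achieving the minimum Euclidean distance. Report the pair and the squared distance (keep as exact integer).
Pair = ((-4, -2), (-3, -1)); squared distance = 2

Compute all C(8, 2) = 28 pairwise squared distances (x_i − x_j)² + (y_i − y_j)². The minimum is 2, attained by the pair ((-4, -2), (-3, -1)).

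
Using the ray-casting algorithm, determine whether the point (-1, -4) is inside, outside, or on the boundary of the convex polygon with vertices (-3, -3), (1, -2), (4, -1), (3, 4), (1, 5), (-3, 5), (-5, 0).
The point (-1, -4) lies strictly outside the polygon

Cast a horizontal ray to the right from the query point and count how many polygon edges it crosses (each edge strictly once or zero times, handled with the usual half-open convention). 
Parity of crossings → even ⇒ outside.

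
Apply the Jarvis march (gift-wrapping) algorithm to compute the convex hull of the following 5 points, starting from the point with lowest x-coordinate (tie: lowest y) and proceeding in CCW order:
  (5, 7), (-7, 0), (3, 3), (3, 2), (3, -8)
Hull (CCW) = [(-7, 0), (3, -8), (5, 7)]

Jarvis march: at each step, from the current hull vertex p, select the next vertex q as the point such that every other point lies strictly to the left of (or on) the directed line p → q. (Equivalently: for every other point r, the cross product (q − p) × (r − p) ≥ 0.)
Starting point (lowest x, tie lowest y): (-7, 0). Wrap until returning to start. Resulting hull: (-7, 0), (3, -8), (5, 7).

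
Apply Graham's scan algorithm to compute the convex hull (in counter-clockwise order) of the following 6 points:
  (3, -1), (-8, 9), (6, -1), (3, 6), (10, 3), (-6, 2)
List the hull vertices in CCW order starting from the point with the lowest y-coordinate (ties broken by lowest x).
Hull (CCW) = [(3, -1), (6, -1), (10, 3), (3, 6), (-8, 9), (-6, 2)]

Graham scan procedure:
  1. Find the pivot p₀ = point with lowest y (tie → lowest x): (3, -1).
  2. Sort the remaining points by polar angle around p₀.
  3. Walk through sorted points, maintaining a stack; pop the top while the last three entries make a non-left turn (cross product ≤ 0).
  4. Final stack is the convex hull in CCW order: (3, -1), (6, -1), (10, 3), (3, 6), (-8, 9), (-6, 2).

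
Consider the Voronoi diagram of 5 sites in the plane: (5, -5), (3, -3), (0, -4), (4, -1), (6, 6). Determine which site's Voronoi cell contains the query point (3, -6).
Nearest site = (5, -5)

The Voronoi cell of site s contains exactly those query points closer to s than to any other site. Compute squared distances from q = (3, -6) to each site:
  (5 − 3)² + (-5 − -6)² = 5
  (3 − 3)² + (-3 − -6)² = 9
  (0 − 3)² + (-4 − -6)² = 13
  (4 − 3)² + (-1 − -6)² = 26
  (6 − 3)² + (6 − -6)² = 153
Minimum is attained by (5, -5), so q lies in its Voronoi cell.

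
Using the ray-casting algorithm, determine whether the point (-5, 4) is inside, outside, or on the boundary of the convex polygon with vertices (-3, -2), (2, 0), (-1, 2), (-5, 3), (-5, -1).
The point (-5, 4) lies strictly outside the polygon

Cast a horizontal ray to the right from the query point and count how many polygon edges it crosses (each edge strictly once or zero times, handled with the usual half-open convention). 
Parity of crossings → even ⇒ outside.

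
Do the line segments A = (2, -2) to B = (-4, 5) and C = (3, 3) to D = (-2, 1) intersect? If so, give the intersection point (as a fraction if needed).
Yes; intersection at (-44/47, 67/47) (t = 23/47 on AB, s = 37/47 on CD)

Parametrize AB as A + t(B − A) = (2 + -6 t, -2 + 7 t) and CD as C + s(D − C) = (3 + -5 s, 3 + -2 s). Solve the linear system for (t, s). Determinant = -47 ≠ 0, so a unique intersection of the containing lines exists. Solution: t = 23/47, s = 37/47 — both in [0, 1], so the segments cross. Intersection point: (-44/47, 67/47).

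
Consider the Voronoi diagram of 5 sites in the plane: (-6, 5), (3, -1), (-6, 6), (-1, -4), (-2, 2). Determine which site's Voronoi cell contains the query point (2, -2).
Nearest site = (3, -1)

The Voronoi cell of site s contains exactly those query points closer to s than to any other site. Compute squared distances from q = (2, -2) to each site:
  (3 − 2)² + (-1 − -2)² = 2
  (-1 − 2)² + (-4 − -2)² = 13
  (-2 − 2)² + (2 − -2)² = 32
  (-6 − 2)² + (5 − -2)² = 113
  (-6 − 2)² + (6 − -2)² = 128
Minimum is attained by (3, -1), so q lies in its Voronoi cell.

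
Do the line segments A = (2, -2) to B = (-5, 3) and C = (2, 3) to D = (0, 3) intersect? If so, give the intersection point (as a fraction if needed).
No (intersection of containing lines falls outside at least one segment)

Parametrize and solve: t = 1, s = 7/2. At least one of these is outside [0, 1], so the segments do not intersect.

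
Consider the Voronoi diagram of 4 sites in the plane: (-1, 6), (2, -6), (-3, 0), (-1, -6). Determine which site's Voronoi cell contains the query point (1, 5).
Nearest site = (-1, 6)

The Voronoi cell of site s contains exactly those query points closer to s than to any other site. Compute squared distances from q = (1, 5) to each site:
  (-1 − 1)² + (6 − 5)² = 5
  (-3 − 1)² + (0 − 5)² = 41
  (2 − 1)² + (-6 − 5)² = 122
  (-1 − 1)² + (-6 − 5)² = 125
Minimum is attained by (-1, 6), so q lies in its Voronoi cell.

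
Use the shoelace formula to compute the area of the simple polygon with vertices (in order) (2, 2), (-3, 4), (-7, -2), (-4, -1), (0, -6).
Area = 83/2

Shoelace formula: Area = (1/2) |Σ_i (x_i · y_{i+1} − x_{i+1} · y_i)| (indices mod n). Compute each cross term:
  (2)(4) − (-3)(2) = 14
  (-3)(-2) − (-7)(4) = 34
  (-7)(-1) − (-4)(-2) = -1
  (-4)(-6) − (0)(-1) = 24
  (0)(2) − (2)(-6) = 12
Sum = 83, so (signed) Area = 83/2 = 83/2, |Area| = 83/2.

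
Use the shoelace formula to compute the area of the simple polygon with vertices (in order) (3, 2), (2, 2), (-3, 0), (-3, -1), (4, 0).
Area = 23/2

Shoelace formula: Area = (1/2) |Σ_i (x_i · y_{i+1} − x_{i+1} · y_i)| (indices mod n). Compute each cross term:
  (3)(2) − (2)(2) = 2
  (2)(0) − (-3)(2) = 6
  (-3)(-1) − (-3)(0) = 3
  (-3)(0) − (4)(-1) = 4
  (4)(2) − (3)(0) = 8
Sum = 23, so (signed) Area = 23/2 = 23/2, |Area| = 23/2.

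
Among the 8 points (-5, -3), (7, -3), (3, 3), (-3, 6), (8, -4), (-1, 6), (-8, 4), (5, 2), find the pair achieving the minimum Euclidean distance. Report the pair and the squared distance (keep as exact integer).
Pair = ((7, -3), (8, -4)); squared distance = 2

Compute all C(8, 2) = 28 pairwise squared distances (x_i − x_j)² + (y_i − y_j)². The minimum is 2, attained by the pair ((7, -3), (8, -4)).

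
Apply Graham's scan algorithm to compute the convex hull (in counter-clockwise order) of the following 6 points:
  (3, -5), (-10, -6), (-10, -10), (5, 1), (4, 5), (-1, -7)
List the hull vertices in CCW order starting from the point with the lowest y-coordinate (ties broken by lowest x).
Hull (CCW) = [(-10, -10), (-1, -7), (3, -5), (5, 1), (4, 5), (-10, -6)]

Graham scan procedure:
  1. Find the pivot p₀ = point with lowest y (tie → lowest x): (-10, -10).
  2. Sort the remaining points by polar angle around p₀.
  3. Walk through sorted points, maintaining a stack; pop the top while the last three entries make a non-left turn (cross product ≤ 0).
  4. Final stack is the convex hull in CCW order: (-10, -10), (-1, -7), (3, -5), (5, 1), (4, 5), (-10, -6).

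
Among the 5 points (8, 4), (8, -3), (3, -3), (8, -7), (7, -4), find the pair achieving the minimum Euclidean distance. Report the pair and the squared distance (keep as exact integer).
Pair = ((8, -3), (7, -4)); squared distance = 2

Compute all C(5, 2) = 10 pairwise squared distances (x_i − x_j)² + (y_i − y_j)². The minimum is 2, attained by the pair ((8, -3), (7, -4)).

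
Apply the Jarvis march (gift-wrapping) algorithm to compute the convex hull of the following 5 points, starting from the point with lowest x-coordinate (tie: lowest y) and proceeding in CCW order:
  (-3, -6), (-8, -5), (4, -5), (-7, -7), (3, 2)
Hull (CCW) = [(-8, -5), (-7, -7), (4, -5), (3, 2)]

Jarvis march: at each step, from the current hull vertex p, select the next vertex q as the point such that every other point lies strictly to the left of (or on) the directed line p → q. (Equivalently: for every other point r, the cross product (q − p) × (r − p) ≥ 0.)
Starting point (lowest x, tie lowest y): (-8, -5). Wrap until returning to start. Resulting hull: (-8, -5), (-7, -7), (4, -5), (3, 2).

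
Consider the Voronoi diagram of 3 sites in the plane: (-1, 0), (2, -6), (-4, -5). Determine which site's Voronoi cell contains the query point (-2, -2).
Nearest site = (-1, 0)

The Voronoi cell of site s contains exactly those query points closer to s than to any other site. Compute squared distances from q = (-2, -2) to each site:
  (-1 − -2)² + (0 − -2)² = 5
  (-4 − -2)² + (-5 − -2)² = 13
  (2 − -2)² + (-6 − -2)² = 32
Minimum is attained by (-1, 0), so q lies in its Voronoi cell.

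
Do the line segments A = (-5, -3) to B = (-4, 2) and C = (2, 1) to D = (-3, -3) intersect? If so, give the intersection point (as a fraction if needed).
No (intersection of containing lines falls outside at least one segment)

Parametrize and solve: t = -8/21, s = 31/21. At least one of these is outside [0, 1], so the segments do not intersect.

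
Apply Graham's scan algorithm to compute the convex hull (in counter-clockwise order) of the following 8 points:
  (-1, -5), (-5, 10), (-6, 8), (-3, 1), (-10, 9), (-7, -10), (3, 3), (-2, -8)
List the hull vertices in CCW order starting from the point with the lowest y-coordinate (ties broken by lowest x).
Hull (CCW) = [(-7, -10), (-2, -8), (3, 3), (-5, 10), (-10, 9)]

Graham scan procedure:
  1. Find the pivot p₀ = point with lowest y (tie → lowest x): (-7, -10).
  2. Sort the remaining points by polar angle around p₀.
  3. Walk through sorted points, maintaining a stack; pop the top while the last three entries make a non-left turn (cross product ≤ 0).
  4. Final stack is the convex hull in CCW order: (-7, -10), (-2, -8), (3, 3), (-5, 10), (-10, 9).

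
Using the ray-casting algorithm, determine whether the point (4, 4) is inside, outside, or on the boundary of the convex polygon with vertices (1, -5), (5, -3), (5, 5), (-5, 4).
The point (4, 4) lies strictly inside the polygon

Cast a horizontal ray to the right from the query point and count how many polygon edges it crosses (each edge strictly once or zero times, handled with the usual half-open convention). 
Parity of crossings → odd ⇒ inside.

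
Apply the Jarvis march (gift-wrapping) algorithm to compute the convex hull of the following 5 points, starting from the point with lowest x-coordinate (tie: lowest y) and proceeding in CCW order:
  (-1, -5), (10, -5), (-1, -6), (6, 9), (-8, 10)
Hull (CCW) = [(-8, 10), (-1, -6), (10, -5), (6, 9)]

Jarvis march: at each step, from the current hull vertex p, select the next vertex q as the point such that every other point lies strictly to the left of (or on) the directed line p → q. (Equivalently: for every other point r, the cross product (q − p) × (r − p) ≥ 0.)
Starting point (lowest x, tie lowest y): (-8, 10). Wrap until returning to start. Resulting hull: (-8, 10), (-1, -6), (10, -5), (6, 9).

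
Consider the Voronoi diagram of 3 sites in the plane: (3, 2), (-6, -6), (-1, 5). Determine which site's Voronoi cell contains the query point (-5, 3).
Nearest site = (-1, 5)

The Voronoi cell of site s contains exactly those query points closer to s than to any other site. Compute squared distances from q = (-5, 3) to each site:
  (-1 − -5)² + (5 − 3)² = 20
  (3 − -5)² + (2 − 3)² = 65
  (-6 − -5)² + (-6 − 3)² = 82
Minimum is attained by (-1, 5), so q lies in its Voronoi cell.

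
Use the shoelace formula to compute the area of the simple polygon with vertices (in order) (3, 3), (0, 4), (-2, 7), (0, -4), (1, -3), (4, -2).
Area = 30

Shoelace formula: Area = (1/2) |Σ_i (x_i · y_{i+1} − x_{i+1} · y_i)| (indices mod n). Compute each cross term:
  (3)(4) − (0)(3) = 12
  (0)(7) − (-2)(4) = 8
  (-2)(-4) − (0)(7) = 8
  (0)(-3) − (1)(-4) = 4
  (1)(-2) − (4)(-3) = 10
  (4)(3) − (3)(-2) = 18
Sum = 60, so (signed) Area = 60/2 = 30, |Area| = 30.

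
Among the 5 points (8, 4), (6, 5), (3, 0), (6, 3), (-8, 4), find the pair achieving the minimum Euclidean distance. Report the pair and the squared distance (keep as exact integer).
Pair = ((6, 5), (6, 3)); squared distance = 4

Compute all C(5, 2) = 10 pairwise squared distances (x_i − x_j)² + (y_i − y_j)². The minimum is 4, attained by the pair ((6, 5), (6, 3)).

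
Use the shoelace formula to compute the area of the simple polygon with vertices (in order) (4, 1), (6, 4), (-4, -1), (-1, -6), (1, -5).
Area = 75/2

Shoelace formula: Area = (1/2) |Σ_i (x_i · y_{i+1} − x_{i+1} · y_i)| (indices mod n). Compute each cross term:
  (4)(4) − (6)(1) = 10
  (6)(-1) − (-4)(4) = 10
  (-4)(-6) − (-1)(-1) = 23
  (-1)(-5) − (1)(-6) = 11
  (1)(1) − (4)(-5) = 21
Sum = 75, so (signed) Area = 75/2 = 75/2, |Area| = 75/2.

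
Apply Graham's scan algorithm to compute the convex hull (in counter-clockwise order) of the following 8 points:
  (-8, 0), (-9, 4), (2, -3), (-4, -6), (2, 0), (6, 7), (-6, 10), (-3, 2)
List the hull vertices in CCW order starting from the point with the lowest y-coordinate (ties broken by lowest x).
Hull (CCW) = [(-4, -6), (2, -3), (6, 7), (-6, 10), (-9, 4), (-8, 0)]

Graham scan procedure:
  1. Find the pivot p₀ = point with lowest y (tie → lowest x): (-4, -6).
  2. Sort the remaining points by polar angle around p₀.
  3. Walk through sorted points, maintaining a stack; pop the top while the last three entries make a non-left turn (cross product ≤ 0).
  4. Final stack is the convex hull in CCW order: (-4, -6), (2, -3), (6, 7), (-6, 10), (-9, 4), (-8, 0).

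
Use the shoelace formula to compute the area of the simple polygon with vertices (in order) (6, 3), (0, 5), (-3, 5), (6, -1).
Area = 21

Shoelace formula: Area = (1/2) |Σ_i (x_i · y_{i+1} − x_{i+1} · y_i)| (indices mod n). Compute each cross term:
  (6)(5) − (0)(3) = 30
  (0)(5) − (-3)(5) = 15
  (-3)(-1) − (6)(5) = -27
  (6)(3) − (6)(-1) = 24
Sum = 42, so (signed) Area = 42/2 = 21, |Area| = 21.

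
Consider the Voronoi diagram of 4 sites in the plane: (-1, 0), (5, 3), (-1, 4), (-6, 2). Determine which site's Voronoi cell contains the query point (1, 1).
Nearest site = (-1, 0)

The Voronoi cell of site s contains exactly those query points closer to s than to any other site. Compute squared distances from q = (1, 1) to each site:
  (-1 − 1)² + (0 − 1)² = 5
  (-1 − 1)² + (4 − 1)² = 13
  (5 − 1)² + (3 − 1)² = 20
  (-6 − 1)² + (2 − 1)² = 50
Minimum is attained by (-1, 0), so q lies in its Voronoi cell.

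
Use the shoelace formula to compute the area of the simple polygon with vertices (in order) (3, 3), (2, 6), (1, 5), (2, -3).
Area = 9

Shoelace formula: Area = (1/2) |Σ_i (x_i · y_{i+1} − x_{i+1} · y_i)| (indices mod n). Compute each cross term:
  (3)(6) − (2)(3) = 12
  (2)(5) − (1)(6) = 4
  (1)(-3) − (2)(5) = -13
  (2)(3) − (3)(-3) = 15
Sum = 18, so (signed) Area = 18/2 = 9, |Area| = 9.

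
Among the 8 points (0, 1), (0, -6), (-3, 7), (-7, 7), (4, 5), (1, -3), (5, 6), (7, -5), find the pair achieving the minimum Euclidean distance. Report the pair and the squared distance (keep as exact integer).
Pair = ((4, 5), (5, 6)); squared distance = 2

Compute all C(8, 2) = 28 pairwise squared distances (x_i − x_j)² + (y_i − y_j)². The minimum is 2, attained by the pair ((4, 5), (5, 6)).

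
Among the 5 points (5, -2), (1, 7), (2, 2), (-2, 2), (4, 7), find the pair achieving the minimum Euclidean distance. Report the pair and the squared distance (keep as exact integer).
Pair = ((1, 7), (4, 7)); squared distance = 9

Compute all C(5, 2) = 10 pairwise squared distances (x_i − x_j)² + (y_i − y_j)². The minimum is 9, attained by the pair ((1, 7), (4, 7)).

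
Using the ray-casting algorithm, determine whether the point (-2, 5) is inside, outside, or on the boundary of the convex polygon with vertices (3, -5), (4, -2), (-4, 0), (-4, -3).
The point (-2, 5) lies strictly outside the polygon

Cast a horizontal ray to the right from the query point and count how many polygon edges it crosses (each edge strictly once or zero times, handled with the usual half-open convention). 
Parity of crossings → even ⇒ outside.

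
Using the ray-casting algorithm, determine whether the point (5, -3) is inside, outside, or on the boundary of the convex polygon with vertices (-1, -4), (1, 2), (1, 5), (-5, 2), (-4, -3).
The point (5, -3) lies strictly outside the polygon

Cast a horizontal ray to the right from the query point and count how many polygon edges it crosses (each edge strictly once or zero times, handled with the usual half-open convention). 
Parity of crossings → even ⇒ outside.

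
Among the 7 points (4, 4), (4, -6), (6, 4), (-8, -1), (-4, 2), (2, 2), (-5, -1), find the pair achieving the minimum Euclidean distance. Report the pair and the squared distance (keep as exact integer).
Pair = ((4, 4), (6, 4)); squared distance = 4

Compute all C(7, 2) = 21 pairwise squared distances (x_i − x_j)² + (y_i − y_j)². The minimum is 4, attained by the pair ((4, 4), (6, 4)).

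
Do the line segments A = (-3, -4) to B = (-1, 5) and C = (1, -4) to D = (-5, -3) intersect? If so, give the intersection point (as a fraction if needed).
Yes; intersection at (-20/7, -47/14) (t = 1/14 on AB, s = 9/14 on CD)

Parametrize AB as A + t(B − A) = (-3 + 2 t, -4 + 9 t) and CD as C + s(D − C) = (1 + -6 s, -4 + 1 s). Solve the linear system for (t, s). Determinant = -56 ≠ 0, so a unique intersection of the containing lines exists. Solution: t = 1/14, s = 9/14 — both in [0, 1], so the segments cross. Intersection point: (-20/7, -47/14).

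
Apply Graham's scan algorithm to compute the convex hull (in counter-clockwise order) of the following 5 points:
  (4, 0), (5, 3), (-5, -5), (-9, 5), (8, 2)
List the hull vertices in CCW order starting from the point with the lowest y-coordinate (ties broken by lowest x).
Hull (CCW) = [(-5, -5), (8, 2), (5, 3), (-9, 5)]

Graham scan procedure:
  1. Find the pivot p₀ = point with lowest y (tie → lowest x): (-5, -5).
  2. Sort the remaining points by polar angle around p₀.
  3. Walk through sorted points, maintaining a stack; pop the top while the last three entries make a non-left turn (cross product ≤ 0).
  4. Final stack is the convex hull in CCW order: (-5, -5), (8, 2), (5, 3), (-9, 5).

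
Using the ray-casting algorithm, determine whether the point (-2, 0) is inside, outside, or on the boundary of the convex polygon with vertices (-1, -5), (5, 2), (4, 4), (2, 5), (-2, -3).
The point (-2, 0) lies strictly outside the polygon

Cast a horizontal ray to the right from the query point and count how many polygon edges it crosses (each edge strictly once or zero times, handled with the usual half-open convention). 
Parity of crossings → even ⇒ outside.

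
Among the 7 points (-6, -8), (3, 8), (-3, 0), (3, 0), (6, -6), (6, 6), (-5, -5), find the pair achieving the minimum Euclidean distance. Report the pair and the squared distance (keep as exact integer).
Pair = ((-6, -8), (-5, -5)); squared distance = 10

Compute all C(7, 2) = 21 pairwise squared distances (x_i − x_j)² + (y_i − y_j)². The minimum is 10, attained by the pair ((-6, -8), (-5, -5)).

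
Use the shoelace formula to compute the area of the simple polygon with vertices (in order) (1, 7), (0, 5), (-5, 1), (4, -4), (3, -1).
Area = 38

Shoelace formula: Area = (1/2) |Σ_i (x_i · y_{i+1} − x_{i+1} · y_i)| (indices mod n). Compute each cross term:
  (1)(5) − (0)(7) = 5
  (0)(1) − (-5)(5) = 25
  (-5)(-4) − (4)(1) = 16
  (4)(-1) − (3)(-4) = 8
  (3)(7) − (1)(-1) = 22
Sum = 76, so (signed) Area = 76/2 = 38, |Area| = 38.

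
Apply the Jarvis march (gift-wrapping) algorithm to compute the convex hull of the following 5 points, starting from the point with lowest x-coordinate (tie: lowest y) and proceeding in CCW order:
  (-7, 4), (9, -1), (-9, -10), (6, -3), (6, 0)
Hull (CCW) = [(-9, -10), (6, -3), (9, -1), (6, 0), (-7, 4)]

Jarvis march: at each step, from the current hull vertex p, select the next vertex q as the point such that every other point lies strictly to the left of (or on) the directed line p → q. (Equivalently: for every other point r, the cross product (q − p) × (r − p) ≥ 0.)
Starting point (lowest x, tie lowest y): (-9, -10). Wrap until returning to start. Resulting hull: (-9, -10), (6, -3), (9, -1), (6, 0), (-7, 4).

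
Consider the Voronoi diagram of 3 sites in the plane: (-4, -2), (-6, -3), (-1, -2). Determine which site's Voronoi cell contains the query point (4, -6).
Nearest site = (-1, -2)

The Voronoi cell of site s contains exactly those query points closer to s than to any other site. Compute squared distances from q = (4, -6) to each site:
  (-1 − 4)² + (-2 − -6)² = 41
  (-4 − 4)² + (-2 − -6)² = 80
  (-6 − 4)² + (-3 − -6)² = 109
Minimum is attained by (-1, -2), so q lies in its Voronoi cell.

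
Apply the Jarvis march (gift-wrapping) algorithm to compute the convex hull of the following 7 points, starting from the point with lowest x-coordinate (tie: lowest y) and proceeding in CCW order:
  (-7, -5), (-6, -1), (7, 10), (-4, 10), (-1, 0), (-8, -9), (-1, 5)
Hull (CCW) = [(-8, -9), (7, 10), (-4, 10)]

Jarvis march: at each step, from the current hull vertex p, select the next vertex q as the point such that every other point lies strictly to the left of (or on) the directed line p → q. (Equivalently: for every other point r, the cross product (q − p) × (r − p) ≥ 0.)
Starting point (lowest x, tie lowest y): (-8, -9). Wrap until returning to start. Resulting hull: (-8, -9), (7, 10), (-4, 10).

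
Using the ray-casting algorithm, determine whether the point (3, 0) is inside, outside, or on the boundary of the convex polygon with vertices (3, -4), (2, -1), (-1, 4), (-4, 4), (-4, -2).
The point (3, 0) lies strictly outside the polygon

Cast a horizontal ray to the right from the query point and count how many polygon edges it crosses (each edge strictly once or zero times, handled with the usual half-open convention). 
Parity of crossings → even ⇒ outside.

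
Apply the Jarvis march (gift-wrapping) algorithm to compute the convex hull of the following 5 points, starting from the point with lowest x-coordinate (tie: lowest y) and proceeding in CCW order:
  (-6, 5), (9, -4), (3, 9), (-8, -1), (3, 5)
Hull (CCW) = [(-8, -1), (9, -4), (3, 9), (-6, 5)]

Jarvis march: at each step, from the current hull vertex p, select the next vertex q as the point such that every other point lies strictly to the left of (or on) the directed line p → q. (Equivalently: for every other point r, the cross product (q − p) × (r − p) ≥ 0.)
Starting point (lowest x, tie lowest y): (-8, -1). Wrap until returning to start. Resulting hull: (-8, -1), (9, -4), (3, 9), (-6, 5).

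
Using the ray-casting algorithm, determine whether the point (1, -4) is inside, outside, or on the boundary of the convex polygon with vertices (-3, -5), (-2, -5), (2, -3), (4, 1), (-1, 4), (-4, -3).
The point (1, -4) lies strictly outside the polygon

Cast a horizontal ray to the right from the query point and count how many polygon edges it crosses (each edge strictly once or zero times, handled with the usual half-open convention). 
Parity of crossings → even ⇒ outside.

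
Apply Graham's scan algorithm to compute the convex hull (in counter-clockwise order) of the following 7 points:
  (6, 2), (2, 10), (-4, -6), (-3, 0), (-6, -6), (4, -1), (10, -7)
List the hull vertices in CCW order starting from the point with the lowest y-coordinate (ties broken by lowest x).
Hull (CCW) = [(10, -7), (6, 2), (2, 10), (-6, -6)]

Graham scan procedure:
  1. Find the pivot p₀ = point with lowest y (tie → lowest x): (10, -7).
  2. Sort the remaining points by polar angle around p₀.
  3. Walk through sorted points, maintaining a stack; pop the top while the last three entries make a non-left turn (cross product ≤ 0).
  4. Final stack is the convex hull in CCW order: (10, -7), (6, 2), (2, 10), (-6, -6).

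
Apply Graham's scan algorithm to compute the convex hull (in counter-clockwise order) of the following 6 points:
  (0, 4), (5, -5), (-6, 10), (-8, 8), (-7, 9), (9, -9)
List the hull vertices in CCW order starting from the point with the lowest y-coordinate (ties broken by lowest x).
Hull (CCW) = [(9, -9), (0, 4), (-6, 10), (-8, 8)]

Graham scan procedure:
  1. Find the pivot p₀ = point with lowest y (tie → lowest x): (9, -9).
  2. Sort the remaining points by polar angle around p₀.
  3. Walk through sorted points, maintaining a stack; pop the top while the last three entries make a non-left turn (cross product ≤ 0).
  4. Final stack is the convex hull in CCW order: (9, -9), (0, 4), (-6, 10), (-8, 8).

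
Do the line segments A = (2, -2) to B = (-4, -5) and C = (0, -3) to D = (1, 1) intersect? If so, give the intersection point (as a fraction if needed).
Yes; intersection at (0, -3) (t = 1/3 on AB, s = 0 on CD)

Parametrize AB as A + t(B − A) = (2 + -6 t, -2 + -3 t) and CD as C + s(D − C) = (0 + 1 s, -3 + 4 s). Solve the linear system for (t, s). Determinant = 21 ≠ 0, so a unique intersection of the containing lines exists. Solution: t = 1/3, s = 0 — both in [0, 1], so the segments cross. Intersection point: (0, -3).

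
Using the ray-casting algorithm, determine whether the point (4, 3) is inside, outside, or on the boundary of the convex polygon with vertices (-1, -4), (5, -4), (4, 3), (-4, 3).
The point (4, 3) lies on the polygon boundary

Boundary check: the query satisfies the collinearity and bounding-box conditions for some polygon edge, so it lies exactly on the boundary.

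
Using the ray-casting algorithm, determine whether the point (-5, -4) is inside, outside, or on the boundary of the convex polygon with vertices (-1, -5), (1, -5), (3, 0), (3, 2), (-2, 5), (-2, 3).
The point (-5, -4) lies strictly outside the polygon

Cast a horizontal ray to the right from the query point and count how many polygon edges it crosses (each edge strictly once or zero times, handled with the usual half-open convention). 
Parity of crossings → even ⇒ outside.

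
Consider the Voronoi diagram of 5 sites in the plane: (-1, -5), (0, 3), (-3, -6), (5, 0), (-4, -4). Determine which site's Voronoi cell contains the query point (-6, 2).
Nearest site = (0, 3)

The Voronoi cell of site s contains exactly those query points closer to s than to any other site. Compute squared distances from q = (-6, 2) to each site:
  (0 − -6)² + (3 − 2)² = 37
  (-4 − -6)² + (-4 − 2)² = 40
  (-3 − -6)² + (-6 − 2)² = 73
  (-1 − -6)² + (-5 − 2)² = 74
  (5 − -6)² + (0 − 2)² = 125
Minimum is attained by (0, 3), so q lies in its Voronoi cell.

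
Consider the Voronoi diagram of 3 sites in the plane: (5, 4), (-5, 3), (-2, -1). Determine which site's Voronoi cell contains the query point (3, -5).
Nearest site = (-2, -1)

The Voronoi cell of site s contains exactly those query points closer to s than to any other site. Compute squared distances from q = (3, -5) to each site:
  (-2 − 3)² + (-1 − -5)² = 41
  (5 − 3)² + (4 − -5)² = 85
  (-5 − 3)² + (3 − -5)² = 128
Minimum is attained by (-2, -1), so q lies in its Voronoi cell.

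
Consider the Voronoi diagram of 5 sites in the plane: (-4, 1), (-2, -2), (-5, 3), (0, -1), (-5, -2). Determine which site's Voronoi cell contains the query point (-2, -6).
Nearest site = (-2, -2)

The Voronoi cell of site s contains exactly those query points closer to s than to any other site. Compute squared distances from q = (-2, -6) to each site:
  (-2 − -2)² + (-2 − -6)² = 16
  (-5 − -2)² + (-2 − -6)² = 25
  (0 − -2)² + (-1 − -6)² = 29
  (-4 − -2)² + (1 − -6)² = 53
  (-5 − -2)² + (3 − -6)² = 90
Minimum is attained by (-2, -2), so q lies in its Voronoi cell.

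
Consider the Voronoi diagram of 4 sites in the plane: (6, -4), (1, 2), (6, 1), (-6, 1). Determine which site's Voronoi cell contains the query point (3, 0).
Nearest site = (1, 2)

The Voronoi cell of site s contains exactly those query points closer to s than to any other site. Compute squared distances from q = (3, 0) to each site:
  (1 − 3)² + (2 − 0)² = 8
  (6 − 3)² + (1 − 0)² = 10
  (6 − 3)² + (-4 − 0)² = 25
  (-6 − 3)² + (1 − 0)² = 82
Minimum is attained by (1, 2), so q lies in its Voronoi cell.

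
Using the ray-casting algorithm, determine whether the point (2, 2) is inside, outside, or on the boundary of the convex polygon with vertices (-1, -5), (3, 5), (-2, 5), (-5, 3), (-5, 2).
The point (2, 2) lies strictly outside the polygon

Cast a horizontal ray to the right from the query point and count how many polygon edges it crosses (each edge strictly once or zero times, handled with the usual half-open convention). 
Parity of crossings → even ⇒ outside.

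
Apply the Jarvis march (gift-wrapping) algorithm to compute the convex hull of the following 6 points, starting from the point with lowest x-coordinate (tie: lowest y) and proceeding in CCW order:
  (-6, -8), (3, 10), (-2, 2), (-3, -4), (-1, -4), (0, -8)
Hull (CCW) = [(-6, -8), (0, -8), (3, 10), (-2, 2)]

Jarvis march: at each step, from the current hull vertex p, select the next vertex q as the point such that every other point lies strictly to the left of (or on) the directed line p → q. (Equivalently: for every other point r, the cross product (q − p) × (r − p) ≥ 0.)
Starting point (lowest x, tie lowest y): (-6, -8). Wrap until returning to start. Resulting hull: (-6, -8), (0, -8), (3, 10), (-2, 2).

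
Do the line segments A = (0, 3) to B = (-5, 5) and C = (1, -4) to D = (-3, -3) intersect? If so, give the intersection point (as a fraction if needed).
No (intersection of containing lines falls outside at least one segment)

Parametrize and solve: t = -9, s = -11. At least one of these is outside [0, 1], so the segments do not intersect.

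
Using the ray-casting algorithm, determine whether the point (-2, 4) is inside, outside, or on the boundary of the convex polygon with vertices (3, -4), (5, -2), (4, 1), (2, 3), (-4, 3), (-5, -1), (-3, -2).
The point (-2, 4) lies strictly outside the polygon

Cast a horizontal ray to the right from the query point and count how many polygon edges it crosses (each edge strictly once or zero times, handled with the usual half-open convention). 
Parity of crossings → even ⇒ outside.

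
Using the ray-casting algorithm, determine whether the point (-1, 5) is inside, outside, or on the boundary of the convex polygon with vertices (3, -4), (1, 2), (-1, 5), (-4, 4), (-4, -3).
The point (-1, 5) lies on the polygon boundary

Boundary check: the query satisfies the collinearity and bounding-box conditions for some polygon edge, so it lies exactly on the boundary.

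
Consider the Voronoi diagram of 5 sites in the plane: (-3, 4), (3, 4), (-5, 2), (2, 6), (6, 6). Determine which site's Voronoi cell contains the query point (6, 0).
Nearest site = (3, 4)

The Voronoi cell of site s contains exactly those query points closer to s than to any other site. Compute squared distances from q = (6, 0) to each site:
  (3 − 6)² + (4 − 0)² = 25
  (6 − 6)² + (6 − 0)² = 36
  (2 − 6)² + (6 − 0)² = 52
  (-3 − 6)² + (4 − 0)² = 97
  (-5 − 6)² + (2 − 0)² = 125
Minimum is attained by (3, 4), so q lies in its Voronoi cell.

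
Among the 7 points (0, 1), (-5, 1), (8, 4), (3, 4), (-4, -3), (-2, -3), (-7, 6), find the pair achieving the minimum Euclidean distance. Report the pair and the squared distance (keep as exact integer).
Pair = ((-4, -3), (-2, -3)); squared distance = 4

Compute all C(7, 2) = 21 pairwise squared distances (x_i − x_j)² + (y_i − y_j)². The minimum is 4, attained by the pair ((-4, -3), (-2, -3)).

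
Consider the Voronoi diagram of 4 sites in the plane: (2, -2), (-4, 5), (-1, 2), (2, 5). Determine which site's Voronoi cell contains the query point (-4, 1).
Nearest site = (-1, 2)

The Voronoi cell of site s contains exactly those query points closer to s than to any other site. Compute squared distances from q = (-4, 1) to each site:
  (-1 − -4)² + (2 − 1)² = 10
  (-4 − -4)² + (5 − 1)² = 16
  (2 − -4)² + (-2 − 1)² = 45
  (2 − -4)² + (5 − 1)² = 52
Minimum is attained by (-1, 2), so q lies in its Voronoi cell.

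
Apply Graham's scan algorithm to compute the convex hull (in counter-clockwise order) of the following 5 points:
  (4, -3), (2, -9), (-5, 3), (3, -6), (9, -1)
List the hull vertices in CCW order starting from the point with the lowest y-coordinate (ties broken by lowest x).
Hull (CCW) = [(2, -9), (9, -1), (-5, 3)]

Graham scan procedure:
  1. Find the pivot p₀ = point with lowest y (tie → lowest x): (2, -9).
  2. Sort the remaining points by polar angle around p₀.
  3. Walk through sorted points, maintaining a stack; pop the top while the last three entries make a non-left turn (cross product ≤ 0).
  4. Final stack is the convex hull in CCW order: (2, -9), (9, -1), (-5, 3).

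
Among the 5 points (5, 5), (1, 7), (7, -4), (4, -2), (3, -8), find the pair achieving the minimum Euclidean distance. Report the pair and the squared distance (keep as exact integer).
Pair = ((7, -4), (4, -2)); squared distance = 13

Compute all C(5, 2) = 10 pairwise squared distances (x_i − x_j)² + (y_i − y_j)². The minimum is 13, attained by the pair ((7, -4), (4, -2)).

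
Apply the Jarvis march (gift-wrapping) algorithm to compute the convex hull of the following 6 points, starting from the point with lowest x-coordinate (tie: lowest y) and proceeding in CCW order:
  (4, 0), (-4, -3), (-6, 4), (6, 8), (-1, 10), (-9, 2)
Hull (CCW) = [(-9, 2), (-4, -3), (4, 0), (6, 8), (-1, 10)]

Jarvis march: at each step, from the current hull vertex p, select the next vertex q as the point such that every other point lies strictly to the left of (or on) the directed line p → q. (Equivalently: for every other point r, the cross product (q − p) × (r − p) ≥ 0.)
Starting point (lowest x, tie lowest y): (-9, 2). Wrap until returning to start. Resulting hull: (-9, 2), (-4, -3), (4, 0), (6, 8), (-1, 10).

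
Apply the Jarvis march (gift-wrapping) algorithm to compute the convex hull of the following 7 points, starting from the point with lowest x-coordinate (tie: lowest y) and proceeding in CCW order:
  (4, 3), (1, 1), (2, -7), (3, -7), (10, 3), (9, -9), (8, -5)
Hull (CCW) = [(1, 1), (2, -7), (9, -9), (10, 3), (4, 3)]

Jarvis march: at each step, from the current hull vertex p, select the next vertex q as the point such that every other point lies strictly to the left of (or on) the directed line p → q. (Equivalently: for every other point r, the cross product (q − p) × (r − p) ≥ 0.)
Starting point (lowest x, tie lowest y): (1, 1). Wrap until returning to start. Resulting hull: (1, 1), (2, -7), (9, -9), (10, 3), (4, 3).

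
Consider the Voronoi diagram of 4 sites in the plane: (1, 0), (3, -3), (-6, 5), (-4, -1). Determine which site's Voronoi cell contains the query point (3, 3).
Nearest site = (1, 0)

The Voronoi cell of site s contains exactly those query points closer to s than to any other site. Compute squared distances from q = (3, 3) to each site:
  (1 − 3)² + (0 − 3)² = 13
  (3 − 3)² + (-3 − 3)² = 36
  (-4 − 3)² + (-1 − 3)² = 65
  (-6 − 3)² + (5 − 3)² = 85
Minimum is attained by (1, 0), so q lies in its Voronoi cell.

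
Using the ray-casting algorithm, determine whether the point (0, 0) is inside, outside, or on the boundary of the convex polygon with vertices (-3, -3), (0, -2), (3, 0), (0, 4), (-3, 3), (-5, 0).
The point (0, 0) lies strictly inside the polygon

Cast a horizontal ray to the right from the query point and count how many polygon edges it crosses (each edge strictly once or zero times, handled with the usual half-open convention). 
Parity of crossings → odd ⇒ inside.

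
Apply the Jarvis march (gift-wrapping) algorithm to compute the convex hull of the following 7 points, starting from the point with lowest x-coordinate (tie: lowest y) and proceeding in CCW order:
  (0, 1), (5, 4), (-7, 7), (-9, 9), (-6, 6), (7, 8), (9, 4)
Hull (CCW) = [(-9, 9), (-6, 6), (0, 1), (9, 4), (7, 8)]

Jarvis march: at each step, from the current hull vertex p, select the next vertex q as the point such that every other point lies strictly to the left of (or on) the directed line p → q. (Equivalently: for every other point r, the cross product (q − p) × (r − p) ≥ 0.)
Starting point (lowest x, tie lowest y): (-9, 9). Wrap until returning to start. Resulting hull: (-9, 9), (-6, 6), (0, 1), (9, 4), (7, 8).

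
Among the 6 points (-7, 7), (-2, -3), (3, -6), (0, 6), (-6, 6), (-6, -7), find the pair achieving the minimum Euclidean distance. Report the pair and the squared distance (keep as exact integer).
Pair = ((-7, 7), (-6, 6)); squared distance = 2

Compute all C(6, 2) = 15 pairwise squared distances (x_i − x_j)² + (y_i − y_j)². The minimum is 2, attained by the pair ((-7, 7), (-6, 6)).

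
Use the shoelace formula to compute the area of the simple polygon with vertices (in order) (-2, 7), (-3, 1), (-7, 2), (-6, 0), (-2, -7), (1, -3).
Area = 44

Shoelace formula: Area = (1/2) |Σ_i (x_i · y_{i+1} − x_{i+1} · y_i)| (indices mod n). Compute each cross term:
  (-2)(1) − (-3)(7) = 19
  (-3)(2) − (-7)(1) = 1
  (-7)(0) − (-6)(2) = 12
  (-6)(-7) − (-2)(0) = 42
  (-2)(-3) − (1)(-7) = 13
  (1)(7) − (-2)(-3) = 1
Sum = 88, so (signed) Area = 88/2 = 44, |Area| = 44.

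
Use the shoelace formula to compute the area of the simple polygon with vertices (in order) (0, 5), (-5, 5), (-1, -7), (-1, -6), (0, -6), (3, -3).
Area = 103/2

Shoelace formula: Area = (1/2) |Σ_i (x_i · y_{i+1} − x_{i+1} · y_i)| (indices mod n). Compute each cross term:
  (0)(5) − (-5)(5) = 25
  (-5)(-7) − (-1)(5) = 40
  (-1)(-6) − (-1)(-7) = -1
  (-1)(-6) − (0)(-6) = 6
  (0)(-3) − (3)(-6) = 18
  (3)(5) − (0)(-3) = 15
Sum = 103, so (signed) Area = 103/2 = 103/2, |Area| = 103/2.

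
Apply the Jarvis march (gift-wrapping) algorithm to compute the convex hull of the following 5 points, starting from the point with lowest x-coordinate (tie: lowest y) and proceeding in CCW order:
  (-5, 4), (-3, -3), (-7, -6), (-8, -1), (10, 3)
Hull (CCW) = [(-8, -1), (-7, -6), (10, 3), (-5, 4)]

Jarvis march: at each step, from the current hull vertex p, select the next vertex q as the point such that every other point lies strictly to the left of (or on) the directed line p → q. (Equivalently: for every other point r, the cross product (q − p) × (r − p) ≥ 0.)
Starting point (lowest x, tie lowest y): (-8, -1). Wrap until returning to start. Resulting hull: (-8, -1), (-7, -6), (10, 3), (-5, 4).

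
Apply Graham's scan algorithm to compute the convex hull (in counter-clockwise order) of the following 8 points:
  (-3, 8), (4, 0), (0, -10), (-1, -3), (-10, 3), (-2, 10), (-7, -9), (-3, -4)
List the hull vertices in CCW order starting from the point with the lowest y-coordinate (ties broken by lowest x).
Hull (CCW) = [(0, -10), (4, 0), (-2, 10), (-10, 3), (-7, -9)]

Graham scan procedure:
  1. Find the pivot p₀ = point with lowest y (tie → lowest x): (0, -10).
  2. Sort the remaining points by polar angle around p₀.
  3. Walk through sorted points, maintaining a stack; pop the top while the last three entries make a non-left turn (cross product ≤ 0).
  4. Final stack is the convex hull in CCW order: (0, -10), (4, 0), (-2, 10), (-10, 3), (-7, -9).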